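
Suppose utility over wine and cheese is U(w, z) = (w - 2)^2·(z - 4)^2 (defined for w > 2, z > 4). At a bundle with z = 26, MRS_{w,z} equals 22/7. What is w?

w = 9

MU_w = 2·(w−2)·(z−4)^2, MU_z = 2·(w−2)^2·(z−4).
MRS = (z−4)/(w−2).
Substitute z = 26: MRS = 22/(w − 2). Setting this equal to 22/7 gives w − 2 = 22/(22/7) = 7, so w = 9.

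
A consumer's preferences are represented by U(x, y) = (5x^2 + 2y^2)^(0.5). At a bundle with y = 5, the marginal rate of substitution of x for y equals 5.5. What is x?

For CES with ρ = 2, MRS = (5/2)·(y/x)^(-1).
Setting (5/2)·(5/x)^(-1) = 5.5 gives (5/x)^(-1) = 2.2, so 5/x = 5/11 and x = 11.

x = 11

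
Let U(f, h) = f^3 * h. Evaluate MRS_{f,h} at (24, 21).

MRS = 2.625

MU_f = 3·f^2·h and MU_h = f^3.
MRS = MU_f/MU_h = (3/1)·h/f.
At (24, 21): MRS = 2.625.
That is, one extra unit of f is worth 2.625 units of h at the margin.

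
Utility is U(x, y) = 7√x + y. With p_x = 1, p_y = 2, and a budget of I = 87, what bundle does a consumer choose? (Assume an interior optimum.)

MU_x = 7/(2√x), MU_y = 1.
MRS = 7/(2√x) ÷ 1.
Tangency: set MRS = p_x/p_y = 1/2 = 0.5.
MRS depends only on x: 3.5/√x = 0.5 ⇒ √x = 3.5/0.5 = 7 ⇒ x* = 49.
From the budget, 2·y = 87 − 1·49 = 38, so y* = 19.

x* = 49, y* = 19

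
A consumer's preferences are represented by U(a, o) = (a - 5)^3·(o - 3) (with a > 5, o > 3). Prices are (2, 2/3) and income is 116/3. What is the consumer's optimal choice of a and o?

a* = 15, o* = 13

MU_a = 3·(a−5)^2·(o−3), MU_o = (a−5)^3.
MRS = (3/1)·(o−3)/(a−5).
Tangency: set MRS = p_a/p_o = 2/(2/3) = 3.
So (3/1)·(o − 3)/(a − 5) = 3, i.e. (o − 3) = (a − 5).
Rewrite the budget in excess-of-subsistence terms: 2·(a − 5) + (2/3)·(o − 3) = 116/3 − 2·5 − (2/3)·3 = 80/3.
Substituting, (8/3)·(a − 5) = 80/3, so a − 5 = 10 and a* = 15.
Then o − 3 = 10, so o* = 13.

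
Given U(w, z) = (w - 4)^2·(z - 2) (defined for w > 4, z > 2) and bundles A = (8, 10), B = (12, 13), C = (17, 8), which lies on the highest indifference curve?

Bundle C

Evaluate utility at each bundle:
U(A) = 128.
U(B) = 704.
U(C) = 1014.
Highest utility is C, so C ≻ B ≻ A.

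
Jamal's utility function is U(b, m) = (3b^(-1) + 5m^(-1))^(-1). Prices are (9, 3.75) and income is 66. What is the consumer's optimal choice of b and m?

b* = 4, m* = 8

For CES with ρ = -1, MRS = (3/5)·(m/b)^2.
Tangency: set MRS = p_b/p_m = 9/3.75 = 2.4.
So (m/b)^2 = 4; taking the square root, m/b = 2, i.e. m = 2·b.
Substitute into the budget 9·b + 3.75·m = 66: 16.5·b = 66, so b* = 4 and m* = 2·4 = 8.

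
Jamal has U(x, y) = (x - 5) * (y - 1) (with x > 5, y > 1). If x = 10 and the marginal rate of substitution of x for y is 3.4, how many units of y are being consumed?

MU_x = (y−1), MU_y = (x−5).
MRS = (y−1)/(x−5).
Substitute x = 10: MRS = (y − 1)/5. Setting this equal to 3.4 gives y − 1 = 3.4·5 = 17, so y = 18.

y = 18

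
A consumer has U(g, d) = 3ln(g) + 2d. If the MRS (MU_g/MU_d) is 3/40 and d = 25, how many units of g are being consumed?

g = 20

MU_g = 3/g, MU_d = 2.
MRS = 3/g ÷ 2.
MRS depends only on g: 1.5/g = 3/40 ⇒ g = 1.5/(3/40) = 20.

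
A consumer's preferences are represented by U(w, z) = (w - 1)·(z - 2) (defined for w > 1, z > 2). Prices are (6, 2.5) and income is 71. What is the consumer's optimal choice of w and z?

MU_w = (z−2), MU_z = (w−1).
MRS = (z−2)/(w−1).
Tangency: set MRS = p_w/p_z = 6/2.5 = 2.4.
So (z − 2)/(w − 1) = 2.4, i.e. (z − 2) = 2.4·(w − 1).
Rewrite the budget in excess-of-subsistence terms: 6·(w − 1) + 2.5·(z − 2) = 71 − 6·1 − 2.5·2 = 60.
Substituting, 12·(w − 1) = 60, so w − 1 = 5 and w* = 6.
Then z − 2 = 2.4·5 = 12, so z* = 14.

w* = 6, z* = 14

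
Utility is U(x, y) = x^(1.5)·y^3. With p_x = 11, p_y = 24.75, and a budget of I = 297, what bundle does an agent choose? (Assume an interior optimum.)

MU_x = 1.5·√x·y^3 and MU_y = 3·x^(1.5)·y^2.
MRS = MU_x/MU_y = (0.5)·y/x.
Tangency: set MRS = p_x/p_y = 11/24.75 = 4/9.
So (0.5)·y/x = 4/9, i.e. y = (8/9)·x.
Substitute into the budget 11·x + 24.75·y = 297: 33·x = 297, so x* = 9.
Then y* = (8/9)·9 = 8.

x* = 9, y* = 8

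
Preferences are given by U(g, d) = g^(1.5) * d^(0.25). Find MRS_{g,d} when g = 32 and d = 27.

MU_g = 1.5·√g·d^(0.25) and MU_d = 0.25·g^(1.5)·d^(-0.75).
MRS = MU_g/MU_d = (6)·d/g.
At (32, 27): MRS = 81/16.
The indifference curve has slope −81/16 at this bundle.

MRS = 81/16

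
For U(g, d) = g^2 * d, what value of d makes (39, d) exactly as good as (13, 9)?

d = 1

U(13, 9) = 1521.
Set U(39, d) = 1521 and solve.
With g = 39: 39^2 = 1521, so d = 1521/1521 = 1.
Check: U(39, 1) = 1521.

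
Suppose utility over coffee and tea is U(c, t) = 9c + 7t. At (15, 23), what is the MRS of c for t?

MRS = 9/7

MU_c = 9, MU_t = 7, so MRS = 9/7 at every bundle.
At (15, 23): MRS = 9/7.
So at (15, 23) the consumer would give up 9/7 units of t for one more unit of c.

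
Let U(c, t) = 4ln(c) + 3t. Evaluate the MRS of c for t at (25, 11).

MU_c = 4/c, MU_t = 3.
MRS = 4/c ÷ 3.
At (25, 11): MRS = 4/75.
So at (25, 11) the consumer would give up 4/75 units of t for one more unit of c.

MRS = 4/75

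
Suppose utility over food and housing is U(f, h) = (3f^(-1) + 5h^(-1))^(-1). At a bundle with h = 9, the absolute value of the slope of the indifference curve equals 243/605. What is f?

For CES with ρ = -1, MRS = (3/5)·(h/f)^2.
Setting (3/5)·(9/f)^2 = 243/605 gives (9/f)^2 = 81/121, so 9/f = 9/11 and f = 11.

f = 11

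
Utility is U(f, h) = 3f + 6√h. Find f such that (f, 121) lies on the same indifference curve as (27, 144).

f = 29

U(27, 144) = 153.
Set U(f, 121) = 153 and solve.
With h = 121: √121 = 11, so 3f = 153 − 6·11 = 87 and f = 29.
Check: U(29, 121) = 153.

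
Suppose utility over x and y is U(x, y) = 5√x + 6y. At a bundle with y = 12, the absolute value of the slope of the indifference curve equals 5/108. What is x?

x = 81

MU_x = 5/(2√x), MU_y = 6.
MRS = 5/(2√x) ÷ 6.
MRS depends only on x: (5/12)/√x = 5/108 ⇒ √x = (5/12)/(5/108) = 9 ⇒ x = 81.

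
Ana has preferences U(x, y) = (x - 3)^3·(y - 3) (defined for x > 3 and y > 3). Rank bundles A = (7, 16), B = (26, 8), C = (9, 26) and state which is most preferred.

Evaluate utility at each bundle:
U(A) = 832.
U(B) = 60835.
U(C) = 4968.
Highest utility is B, so B ≻ C ≻ A.

Bundle B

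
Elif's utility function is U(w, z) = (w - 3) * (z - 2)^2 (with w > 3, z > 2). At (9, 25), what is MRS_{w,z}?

MU_w = (z−2)^2, MU_z = 2·(w−3)·(z−2).
MRS = (1/2)·(z−2)/(w−3).
At (9, 25): MRS = 23/12.
The indifference curve has slope −23/12 at this bundle.

MRS = 23/12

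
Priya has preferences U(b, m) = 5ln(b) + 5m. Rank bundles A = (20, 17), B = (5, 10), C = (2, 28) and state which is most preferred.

Bundle C

Evaluate utility at each bundle:
U(A) = 99.979.
U(B) = 58.047.
U(C) = 143.466.
Highest utility is C, so C ≻ A ≻ B.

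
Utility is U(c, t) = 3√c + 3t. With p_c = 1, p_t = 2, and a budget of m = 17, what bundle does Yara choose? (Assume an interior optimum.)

MU_c = 3/(2√c), MU_t = 3.
MRS = 3/(2√c) ÷ 3.
Tangency: set MRS = p_c/p_t = 1/2 = 0.5.
MRS depends only on c: 0.5/√c = 0.5 ⇒ √c = 0.5/0.5 = 1 ⇒ c* = 1.
From the budget, 2·t = 17 − 1·1 = 16, so t* = 8.

c* = 1, t* = 8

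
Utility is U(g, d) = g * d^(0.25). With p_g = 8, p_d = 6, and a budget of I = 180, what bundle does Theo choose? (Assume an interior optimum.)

g* = 18, d* = 6

MU_g = d^(0.25) and MU_d = 0.25·g·d^(-0.75).
MRS = MU_g/MU_d = (4)·d/g.
Tangency: set MRS = p_g/p_d = 8/6 = 4/3.
So (4)·d/g = 4/3, i.e. d = (1/3)·g.
Substitute into the budget 8·g + 6·d = 180: 10·g = 180, so g* = 18.
Then d* = (1/3)·18 = 6.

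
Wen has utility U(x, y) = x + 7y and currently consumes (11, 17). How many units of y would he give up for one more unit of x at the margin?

MRS = 1/7

MU_x = 1, MU_y = 7, so MRS = 1/7 at every bundle.
At (11, 17): MRS = 1/7.
The indifference curve has slope −1/7 at this bundle.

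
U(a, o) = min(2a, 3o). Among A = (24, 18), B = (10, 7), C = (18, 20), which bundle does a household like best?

Bundle A

Evaluate utility at each bundle:
U(A) = 48.
U(B) = 20.
U(C) = 36.
Highest utility is A, so A ≻ C ≻ B.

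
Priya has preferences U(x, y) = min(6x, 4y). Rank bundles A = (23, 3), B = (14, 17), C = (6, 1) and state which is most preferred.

Bundle B

Evaluate utility at each bundle:
U(A) = 12.
U(B) = 68.
U(C) = 4.
Highest utility is B, so B ≻ A ≻ C.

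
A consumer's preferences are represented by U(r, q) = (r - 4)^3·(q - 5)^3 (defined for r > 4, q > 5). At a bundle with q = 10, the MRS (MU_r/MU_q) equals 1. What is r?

r = 9

MU_r = 3·(r−4)^2·(q−5)^3, MU_q = 3·(r−4)^3·(q−5)^2.
MRS = (q−5)/(r−4).
Substitute q = 10: MRS = 5/(r − 4). Setting this equal to 1 gives r − 4 = 5/1 = 5, so r = 9.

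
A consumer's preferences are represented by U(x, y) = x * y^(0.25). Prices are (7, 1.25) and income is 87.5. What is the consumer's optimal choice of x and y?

x* = 10, y* = 14

MU_x = y^(0.25) and MU_y = 0.25·x·y^(-0.75).
MRS = MU_x/MU_y = (4)·y/x.
Tangency: set MRS = p_x/p_y = 7/1.25 = 5.6.
So (4)·y/x = 5.6, i.e. y = 1.4·x.
Substitute into the budget 7·x + 1.25·y = 87.5: 8.75·x = 87.5, so x* = 10.
Then y* = 1.4·10 = 14.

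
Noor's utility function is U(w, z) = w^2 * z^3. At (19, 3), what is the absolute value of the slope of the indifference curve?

MU_w = 2·w·z^3 and MU_z = 3·w^2·z^2.
MRS = MU_w/MU_z = (2/3)·z/w.
At (19, 3): MRS = 2/19.
The indifference curve has slope −2/19 at this bundle.

MRS = 2/19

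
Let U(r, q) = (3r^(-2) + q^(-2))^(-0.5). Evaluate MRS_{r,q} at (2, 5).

For CES with ρ = -2, MRS = (3/1)·(q/r)^3.
At (2, 5): MRS = 46.875.
So at (2, 5) the consumer would give up 46.875 units of q for one more unit of r.

MRS = 46.875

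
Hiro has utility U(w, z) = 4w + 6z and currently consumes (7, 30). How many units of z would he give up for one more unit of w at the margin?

MRS = 2/3

MU_w = 4, MU_z = 6, so MRS = 4/6 = 2/3 at every bundle.
At (7, 30): MRS = 2/3.
So at (7, 30) the consumer would give up 2/3 units of z for one more unit of w.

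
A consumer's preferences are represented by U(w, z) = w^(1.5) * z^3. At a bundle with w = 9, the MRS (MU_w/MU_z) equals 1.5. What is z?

MU_w = 1.5·√w·z^3 and MU_z = 3·w^(1.5)·z^2.
MRS = MU_w/MU_z = (0.5)·z/w.
Substitute w = 9: MRS = z/18. Setting z/18 = 1.5 gives z = 1.5·18 = 27.

z = 27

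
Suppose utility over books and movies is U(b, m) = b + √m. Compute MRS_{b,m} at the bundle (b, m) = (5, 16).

MRS = 8

MU_b = 1, MU_m = 1/(2√m).
MRS = 1 ÷ (1/(2√m)).
At (5, 16): MRS = 8.
So at (5, 16) the consumer would give up 8 units of m for one more unit of b.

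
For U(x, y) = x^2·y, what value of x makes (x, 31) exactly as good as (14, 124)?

x = 28

U(14, 124) = 24304.
Set U(x, 31) = 24304 and solve.
With y = 31: x^2 = 24304/31 = 784; taking the square root, x = 28.
Check: U(28, 31) = 24304.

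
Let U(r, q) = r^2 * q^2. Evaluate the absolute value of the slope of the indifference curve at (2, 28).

MRS = 14

MU_r = 2·r·q^2 and MU_q = 2·r^2·q.
MRS = MU_r/MU_q = q/r.
At (2, 28): MRS = 14.
That is, one extra unit of r is worth 14 units of q at the margin.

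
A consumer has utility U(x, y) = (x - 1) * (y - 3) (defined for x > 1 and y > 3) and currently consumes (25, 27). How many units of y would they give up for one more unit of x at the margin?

MRS = 1

MU_x = (y−3), MU_y = (x−1).
MRS = (y−3)/(x−1).
At (25, 27): MRS = 1.
The indifference curve has slope −1 at this bundle.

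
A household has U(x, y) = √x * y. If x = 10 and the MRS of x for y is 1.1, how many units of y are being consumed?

y = 22

MU_x = 0.5·x^(-0.5)·y and MU_y = √x.
MRS = MU_x/MU_y = (0.5)·y/x.
Substitute x = 10: MRS = y/20. Setting y/20 = 1.1 gives y = 1.1·20 = 22.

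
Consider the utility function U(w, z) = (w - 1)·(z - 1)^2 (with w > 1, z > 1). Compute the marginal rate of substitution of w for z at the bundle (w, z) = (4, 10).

MRS = 1.5

MU_w = (z−1)^2, MU_z = 2·(w−1)·(z−1).
MRS = (1/2)·(z−1)/(w−1).
At (4, 10): MRS = 1.5.
That is, one extra unit of w is worth 1.5 units of z at the margin.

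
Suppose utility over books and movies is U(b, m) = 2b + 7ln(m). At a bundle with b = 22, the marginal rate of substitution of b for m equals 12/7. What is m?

m = 6

MU_b = 2, MU_m = 7/m.
MRS = 2 ÷ (7/m).
MRS depends only on m: (2/7)·m = 12/7 ⇒ m = (12/7)/(2/7) = 6.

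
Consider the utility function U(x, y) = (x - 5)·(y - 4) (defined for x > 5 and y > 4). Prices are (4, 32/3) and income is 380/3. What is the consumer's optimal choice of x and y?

MU_x = (y−4), MU_y = (x−5).
MRS = (y−4)/(x−5).
Tangency: set MRS = p_x/p_y = 4/(32/3) = 0.375.
So (y − 4)/(x − 5) = 0.375, i.e. (y − 4) = 0.375·(x − 5).
Rewrite the budget in excess-of-subsistence terms: 4·(x − 5) + (32/3)·(y − 4) = 380/3 − 4·5 − (32/3)·4 = 64.
Substituting, 8·(x − 5) = 64, so x − 5 = 8 and x* = 13.
Then y − 4 = 0.375·8 = 3, so y* = 7.

x* = 13, y* = 7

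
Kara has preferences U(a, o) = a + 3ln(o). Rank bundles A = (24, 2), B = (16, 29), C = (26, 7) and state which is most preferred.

Bundle C

Evaluate utility at each bundle:
U(A) = 26.079.
U(B) = 26.102.
U(C) = 31.838.
Highest utility is C, so C ≻ B ≻ A.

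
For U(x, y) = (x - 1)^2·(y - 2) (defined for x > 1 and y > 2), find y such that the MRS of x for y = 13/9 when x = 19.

y = 15

MU_x = 2·(x−1)·(y−2), MU_y = (x−1)^2.
MRS = (2/1)·(y−2)/(x−1).
Substitute x = 19: MRS = (y − 2)/9. Setting this equal to 13/9 gives y − 2 = (13/9)·9 = 13, so y = 15.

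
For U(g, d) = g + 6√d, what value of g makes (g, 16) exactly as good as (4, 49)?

g = 22

U(4, 49) = 46.
Set U(g, 16) = 46 and solve.
With d = 16: √16 = 4, so g = 46 − 6·4 = 22.
Check: U(22, 16) = 46.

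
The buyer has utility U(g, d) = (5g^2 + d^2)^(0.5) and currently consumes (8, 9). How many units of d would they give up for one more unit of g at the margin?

MRS = 40/9

For CES with ρ = 2, MRS = (5/1)·(d/g)^(-1).
At (8, 9): MRS = 40/9.
That is, one extra unit of g is worth 40/9 units of d at the margin.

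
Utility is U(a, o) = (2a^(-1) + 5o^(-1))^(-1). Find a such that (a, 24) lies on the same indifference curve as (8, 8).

U depends on (a, o) only through S = 2a^(-1) + 5o^(-1), so equal utility means equal S. At (8, 8): S = 0.875.
With o = 24: 5·24^(-1) = 5/24, so 2a^(-1) = 0.875 − 5/24 = 2/3, i.e. a^(-1) = 1/3.
Hence a = 1/(1/3) = 3.
Check: U(3, 24) = 1.1429.

a = 3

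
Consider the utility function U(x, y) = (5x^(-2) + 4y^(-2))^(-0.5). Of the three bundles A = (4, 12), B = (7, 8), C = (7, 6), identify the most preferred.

Evaluate utility at each bundle:
U(A) = 1.714.
U(B) = 2.465.
U(C) = 2.166.
Highest utility is B, so B ≻ C ≻ A.

Bundle B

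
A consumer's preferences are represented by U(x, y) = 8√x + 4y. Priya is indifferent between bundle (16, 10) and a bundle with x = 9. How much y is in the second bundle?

y = 12

U(16, 10) = 72.
Set U(9, y) = 72 and solve.
With x = 9: √9 = 3, so 4y = 72 − 8·3 = 48 and y = 12.
Check: U(9, 12) = 72.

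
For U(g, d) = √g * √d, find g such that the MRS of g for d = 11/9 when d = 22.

MU_g = 0.5·g^(-0.5)·√d and MU_d = 0.5·√g·d^(-0.5).
MRS = MU_g/MU_d = d/g.
Substitute d = 22: MRS = 22/g. Setting 22/g = 11/9 gives g = 22/(11/9) = 18.

g = 18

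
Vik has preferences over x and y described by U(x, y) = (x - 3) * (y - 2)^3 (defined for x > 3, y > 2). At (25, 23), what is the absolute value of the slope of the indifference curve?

MRS = 7/22

MU_x = (y−2)^3, MU_y = 3·(x−3)·(y−2)^2.
MRS = (1/3)·(y−2)/(x−3).
At (25, 23): MRS = 7/22.
That is, one extra unit of x is worth 7/22 units of y at the margin.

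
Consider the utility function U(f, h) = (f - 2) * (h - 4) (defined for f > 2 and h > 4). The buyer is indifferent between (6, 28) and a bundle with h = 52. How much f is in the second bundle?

f = 4

U(6, 28) = 96.
Set U(f, 52) = 96 and solve.
With h = 52: (52 − 4) = 48, so (f − 2) = 96/48 = 2.
So f = 2 + 2 = 4.
Check: U(4, 52) = 96.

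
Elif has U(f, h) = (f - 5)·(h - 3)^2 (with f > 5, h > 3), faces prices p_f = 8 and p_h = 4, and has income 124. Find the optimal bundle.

MU_f = (h−3)^2, MU_h = 2·(f−5)·(h−3).
MRS = (1/2)·(h−3)/(f−5).
Tangency: set MRS = p_f/p_h = 8/4 = 2.
So (1/2)·(h − 3)/(f − 5) = 2, i.e. (h − 3) = 4·(f − 5).
Rewrite the budget in excess-of-subsistence terms: 8·(f − 5) + 4·(h − 3) = 124 − 8·5 − 4·3 = 72.
Substituting, 24·(f − 5) = 72, so f − 5 = 3 and f* = 8.
Then h − 3 = 4·3 = 12, so h* = 15.

f* = 8, h* = 15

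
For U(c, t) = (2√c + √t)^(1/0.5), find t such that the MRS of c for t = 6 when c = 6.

For CES with ρ = 0.5, MRS = (2/1)·√(t/c).
Setting (2/1)·√(t/6) = 6 gives √(t/6) = 3, so t/6 = 9 and t = 54.

t = 54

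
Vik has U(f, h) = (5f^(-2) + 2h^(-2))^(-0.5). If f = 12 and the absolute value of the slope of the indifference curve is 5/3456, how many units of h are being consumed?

h = 1

For CES with ρ = -2, MRS = (5/2)·(h/f)^3.
Setting (5/2)·(h/12)^3 = 5/3456 gives (h/12)^3 = 1/1728, so h/12 = 1/12 and h = 1.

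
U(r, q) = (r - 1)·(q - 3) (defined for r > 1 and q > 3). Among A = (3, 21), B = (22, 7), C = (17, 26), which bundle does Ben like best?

Bundle C

Evaluate utility at each bundle:
U(A) = 36.
U(B) = 84.
U(C) = 368.
Highest utility is C, so C ≻ B ≻ A.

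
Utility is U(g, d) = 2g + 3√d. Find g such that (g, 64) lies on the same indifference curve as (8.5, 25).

U(8.5, 25) = 32.
Set U(g, 64) = 32 and solve.
With d = 64: √64 = 8, so 2g = 32 − 3·8 = 8 and g = 4.
Check: U(4, 64) = 32.

g = 4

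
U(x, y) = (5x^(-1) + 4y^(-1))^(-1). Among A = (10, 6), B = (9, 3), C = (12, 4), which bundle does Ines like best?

Evaluate utility at each bundle:
U(A) = 0.857.
U(B) = 0.529.
U(C) = 0.706.
Highest utility is A, so A ≻ C ≻ B.

Bundle A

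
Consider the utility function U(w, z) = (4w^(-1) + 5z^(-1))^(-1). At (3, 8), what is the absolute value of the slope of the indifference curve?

MRS = 256/45

For CES with ρ = -1, MRS = (4/5)·(z/w)^2.
At (3, 8): MRS = 256/45.
The indifference curve has slope −256/45 at this bundle.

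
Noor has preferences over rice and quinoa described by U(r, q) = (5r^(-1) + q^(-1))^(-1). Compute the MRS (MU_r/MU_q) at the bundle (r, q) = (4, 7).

MRS = 245/16

For CES with ρ = -1, MRS = (5/1)·(q/r)^2.
At (4, 7): MRS = 245/16.
That is, one extra unit of r is worth 245/16 units of q at the margin.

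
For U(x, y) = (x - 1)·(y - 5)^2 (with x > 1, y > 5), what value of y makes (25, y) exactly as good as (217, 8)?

y = 14

U(217, 8) = 1944.
Set U(25, y) = 1944 and solve.
With x = 25: (25 − 1) = 24, so (y − 5)^2 = 1944/24 = 81.
Taking the square root (with y > 5): y − 5 = 9, so y = 14.
Check: U(25, 14) = 1944.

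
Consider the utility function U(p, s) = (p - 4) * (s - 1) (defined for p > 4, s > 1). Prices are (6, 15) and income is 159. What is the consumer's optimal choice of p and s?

MU_p = (s−1), MU_s = (p−4).
MRS = (s−1)/(p−4).
Tangency: set MRS = p_p/p_s = 6/15 = 0.4.
So (s − 1)/(p − 4) = 0.4, i.e. (s − 1) = 0.4·(p − 4).
Rewrite the budget in excess-of-subsistence terms: 6·(p − 4) + 15·(s − 1) = 159 − 6·4 − 15·1 = 120.
Substituting, 12·(p − 4) = 120, so p − 4 = 10 and p* = 14.
Then s − 1 = 0.4·10 = 4, so s* = 5.

p* = 14, s* = 5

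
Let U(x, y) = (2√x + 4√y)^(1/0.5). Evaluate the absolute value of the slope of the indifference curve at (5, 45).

MRS = 1.5

For CES with ρ = 0.5, MRS = (2/4)·√(y/x).
At (5, 45): MRS = 1.5.
That is, one extra unit of x is worth 1.5 units of y at the margin.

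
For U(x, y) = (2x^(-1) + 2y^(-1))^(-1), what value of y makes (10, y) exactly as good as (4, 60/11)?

U depends on (x, y) only through S = 2x^(-1) + 2y^(-1), so equal utility means equal S. At (4, 60/11): S = 13/15.
With x = 10: 2·10^(-1) = 0.2, so 2y^(-1) = 13/15 − 0.2 = 2/3, i.e. y^(-1) = 1/3.
Hence y = 1/(1/3) = 3.
Check: U(10, 3) = 1.1538.

y = 3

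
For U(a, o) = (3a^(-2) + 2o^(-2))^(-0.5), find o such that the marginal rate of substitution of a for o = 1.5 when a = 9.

For CES with ρ = -2, MRS = (3/2)·(o/a)^3.
Setting (3/2)·(o/9)^3 = 1.5 gives (o/9)^3 = 1, so o/9 = 1 and o = 9.

o = 9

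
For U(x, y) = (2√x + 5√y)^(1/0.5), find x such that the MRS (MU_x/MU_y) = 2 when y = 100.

x = 4

For CES with ρ = 0.5, MRS = (2/5)·√(y/x).
Setting (2/5)·√(100/x) = 2 gives √(100/x) = 5, so 100/x = 25 and x = 4.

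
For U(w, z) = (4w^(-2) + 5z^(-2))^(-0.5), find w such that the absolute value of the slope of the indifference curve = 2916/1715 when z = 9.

w = 7

For CES with ρ = -2, MRS = (4/5)·(z/w)^3.
Setting (4/5)·(9/w)^3 = 2916/1715 gives (9/w)^3 = 729/343, so 9/w = 9/7 and w = 7.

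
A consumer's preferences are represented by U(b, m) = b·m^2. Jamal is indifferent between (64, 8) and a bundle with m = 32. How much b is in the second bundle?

b = 4

U(64, 8) = 4096.
Set U(b, 32) = 4096 and solve.
With m = 32: 32^2 = 1024, so b = 4096/1024 = 4.
Check: U(4, 32) = 4096.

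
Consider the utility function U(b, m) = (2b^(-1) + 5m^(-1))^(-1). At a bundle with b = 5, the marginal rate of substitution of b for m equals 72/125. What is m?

m = 6

For CES with ρ = -1, MRS = (2/5)·(m/b)^2.
Setting (2/5)·(m/5)^2 = 72/125 gives (m/5)^2 = 36/25, so m/5 = 1.2 and m = 6.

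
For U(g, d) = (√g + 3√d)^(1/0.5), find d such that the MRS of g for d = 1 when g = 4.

d = 36

For CES with ρ = 0.5, MRS = (1/3)·√(d/g).
Setting (1/3)·√(d/4) = 1 gives √(d/4) = 3, so d/4 = 9 and d = 36.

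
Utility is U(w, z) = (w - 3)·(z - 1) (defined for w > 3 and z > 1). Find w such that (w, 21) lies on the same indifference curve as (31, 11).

w = 17

U(31, 11) = 280.
Set U(w, 21) = 280 and solve.
With z = 21: (21 − 1) = 20, so (w − 3) = 280/20 = 14.
So w = 3 + 14 = 17.
Check: U(17, 21) = 280.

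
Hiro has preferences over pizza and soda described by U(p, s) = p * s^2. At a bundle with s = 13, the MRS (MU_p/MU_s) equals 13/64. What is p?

MU_p = s^2 and MU_s = 2·p·s.
MRS = MU_p/MU_s = (1/2)·s/p.
Substitute s = 13: MRS = 6.5/p. Setting 6.5/p = 13/64 gives p = 6.5/(13/64) = 32.

p = 32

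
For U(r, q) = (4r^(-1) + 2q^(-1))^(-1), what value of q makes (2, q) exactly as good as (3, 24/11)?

q = 8

U depends on (r, q) only through S = 4r^(-1) + 2q^(-1), so equal utility means equal S. At (3, 24/11): S = 2.25.
With r = 2: 4·2^(-1) = 2, so 2q^(-1) = 2.25 − 2 = 0.25, i.e. q^(-1) = 0.125.
Hence q = 1/0.125 = 8.
Check: U(2, 8) = 0.4444.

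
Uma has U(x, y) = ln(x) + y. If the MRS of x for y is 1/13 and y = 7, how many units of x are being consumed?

x = 13

MU_x = 1/x, MU_y = 1.
MRS = 1/x ÷ 1.
MRS depends only on x: 1/x = 1/13 ⇒ x = 1/(1/13) = 13.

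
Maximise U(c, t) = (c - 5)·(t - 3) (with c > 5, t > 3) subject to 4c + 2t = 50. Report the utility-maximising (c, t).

c* = 8, t* = 9

MU_c = (t−3), MU_t = (c−5).
MRS = (t−3)/(c−5).
Tangency: set MRS = p_c/p_t = 4/2 = 2.
So (t − 3)/(c − 5) = 2, i.e. (t − 3) = 2·(c − 5).
Rewrite the budget in excess-of-subsistence terms: 4·(c − 5) + 2·(t − 3) = 50 − 4·5 − 2·3 = 24.
Substituting, 8·(c − 5) = 24, so c − 5 = 3 and c* = 8.
Then t − 3 = 2·3 = 6, so t* = 9.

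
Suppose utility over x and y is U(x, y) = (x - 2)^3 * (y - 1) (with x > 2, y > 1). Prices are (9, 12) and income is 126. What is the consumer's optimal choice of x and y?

x* = 10, y* = 3

MU_x = 3·(x−2)^2·(y−1), MU_y = (x−2)^3.
MRS = (3/1)·(y−1)/(x−2).
Tangency: set MRS = p_x/p_y = 9/12 = 0.75.
So (3/1)·(y − 1)/(x − 2) = 0.75, i.e. (y − 1) = 0.25·(x − 2).
Rewrite the budget in excess-of-subsistence terms: 9·(x − 2) + 12·(y − 1) = 126 − 9·2 − 12·1 = 96.
Substituting, 12·(x − 2) = 96, so x − 2 = 8 and x* = 10.
Then y − 1 = 0.25·8 = 2, so y* = 3.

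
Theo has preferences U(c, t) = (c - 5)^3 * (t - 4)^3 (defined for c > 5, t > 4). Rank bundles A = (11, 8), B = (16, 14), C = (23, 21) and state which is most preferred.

Bundle C

Evaluate utility at each bundle:
U(A) = 13824.
U(B) = 1331000.
U(C) = 28652616.
Highest utility is C, so C ≻ B ≻ A.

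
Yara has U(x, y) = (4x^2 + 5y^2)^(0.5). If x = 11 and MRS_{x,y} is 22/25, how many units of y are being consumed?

For CES with ρ = 2, MRS = (4/5)·(y/x)^(-1).
Setting (4/5)·(y/11)^(-1) = 22/25 gives (y/11)^(-1) = 1.1, so y/11 = 10/11 and y = 10.

y = 10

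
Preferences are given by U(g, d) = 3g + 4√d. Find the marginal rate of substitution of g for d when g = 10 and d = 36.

MRS = 9

MU_g = 3, MU_d = 4/(2√d).
MRS = 3 ÷ (4/(2√d)).
At (10, 36): MRS = 9.
So at (10, 36) the consumer would give up 9 units of d for one more unit of g.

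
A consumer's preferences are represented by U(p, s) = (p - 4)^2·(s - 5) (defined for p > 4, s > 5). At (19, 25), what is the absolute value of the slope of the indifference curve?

MU_p = 2·(p−4)·(s−5), MU_s = (p−4)^2.
MRS = (2/1)·(s−5)/(p−4).
At (19, 25): MRS = 8/3.
The indifference curve has slope −8/3 at this bundle.

MRS = 8/3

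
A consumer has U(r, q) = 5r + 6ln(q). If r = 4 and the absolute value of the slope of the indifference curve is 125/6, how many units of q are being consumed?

q = 25

MU_r = 5, MU_q = 6/q.
MRS = 5 ÷ (6/q).
MRS depends only on q: (5/6)·q = 125/6 ⇒ q = (125/6)/(5/6) = 25.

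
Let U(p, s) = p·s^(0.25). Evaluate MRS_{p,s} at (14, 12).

MRS = 24/7

MU_p = s^(0.25) and MU_s = 0.25·p·s^(-0.75).
MRS = MU_p/MU_s = (4)·s/p.
At (14, 12): MRS = 24/7.
The indifference curve has slope −24/7 at this bundle.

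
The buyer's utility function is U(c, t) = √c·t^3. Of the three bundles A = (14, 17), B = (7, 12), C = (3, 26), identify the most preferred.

Evaluate utility at each bundle:
U(A) = 18382.763.
U(B) = 4571.858.
U(C) = 30442.525.
Highest utility is C, so C ≻ A ≻ B.

Bundle C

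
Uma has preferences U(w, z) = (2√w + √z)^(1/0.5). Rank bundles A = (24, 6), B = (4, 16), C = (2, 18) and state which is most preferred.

Bundle A

Evaluate utility at each bundle:
U(A) = 150.000.
U(B) = 64.000.
U(C) = 50.000.
Highest utility is A, so A ≻ B ≻ C.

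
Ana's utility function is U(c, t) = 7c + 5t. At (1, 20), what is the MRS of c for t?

MRS = 1.4

MU_c = 7, MU_t = 5, so MRS = 7/5 = 1.4 at every bundle.
At (1, 20): MRS = 1.4.
The indifference curve has slope −1.4 at this bundle.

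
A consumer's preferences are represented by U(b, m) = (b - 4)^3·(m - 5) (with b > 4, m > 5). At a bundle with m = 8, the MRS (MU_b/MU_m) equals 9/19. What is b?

b = 23

MU_b = 3·(b−4)^2·(m−5), MU_m = (b−4)^3.
MRS = (3/1)·(m−5)/(b−4).
Substitute m = 8: MRS = 9/(b − 4). Setting this equal to 9/19 gives b − 4 = 9/(9/19) = 19, so b = 23.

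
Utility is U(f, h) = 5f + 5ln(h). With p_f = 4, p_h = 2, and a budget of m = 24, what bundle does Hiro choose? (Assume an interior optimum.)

f* = 5, h* = 2

MU_f = 5, MU_h = 5/h.
MRS = 5 ÷ (5/h).
Tangency: set MRS = p_f/p_h = 4/2 = 2.
MRS depends only on h: h = 2 ⇒ h* = 2.
From the budget, 4·f = 24 − 2·2 = 20, so f* = 5.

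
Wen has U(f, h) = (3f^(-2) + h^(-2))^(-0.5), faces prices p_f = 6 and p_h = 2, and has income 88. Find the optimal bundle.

f* = 11, h* = 11

For CES with ρ = -2, MRS = (3/1)·(h/f)^3.
Tangency: set MRS = p_f/p_h = 6/2 = 3.
So (h/f)^3 = 1; taking the cube root, h/f = 1, i.e. h = f.
Substitute into the budget 6·f + 2·h = 88: 8·f = 88, so f* = 11 and h* = 11.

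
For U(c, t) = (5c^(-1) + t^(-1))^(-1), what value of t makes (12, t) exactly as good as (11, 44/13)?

U depends on (c, t) only through S = 5c^(-1) + t^(-1), so equal utility means equal S. At (11, 44/13): S = 0.75.
With c = 12: 5·12^(-1) = 5/12, so t^(-1) = 0.75 − 5/12 = 1/3.
Hence t = 1/(1/3) = 3.
Check: U(12, 3) = 1.3333.

t = 3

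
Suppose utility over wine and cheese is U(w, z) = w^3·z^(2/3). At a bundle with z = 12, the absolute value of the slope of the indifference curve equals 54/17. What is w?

MU_w = 3·w^2·z^(2/3) and MU_z = 2/3·w^3·z^(-1/3).
MRS = MU_w/MU_z = (4.5)·z/w.
Substitute z = 12: MRS = 54/w. Setting 54/w = 54/17 gives w = 54/(54/17) = 17.

w = 17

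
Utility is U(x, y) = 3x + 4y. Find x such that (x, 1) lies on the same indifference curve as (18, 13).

x = 34

U(18, 13) = 106.
Set U(x, 1) = 106 and solve.
3x + 4·1 = 106 ⇒ 3x = 102 ⇒ x = 34.
Check: U(34, 1) = 106.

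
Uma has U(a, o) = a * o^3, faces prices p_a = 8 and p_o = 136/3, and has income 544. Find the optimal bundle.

a* = 17, o* = 9

MU_a = o^3 and MU_o = 3·a·o^2.
MRS = MU_a/MU_o = (1/3)·o/a.
Tangency: set MRS = p_a/p_o = 8/(136/3) = 3/17.
So (1/3)·o/a = 3/17, i.e. o = (9/17)·a.
Substitute into the budget 8·a + (136/3)·o = 544: 32·a = 544, so a* = 17.
Then o* = (9/17)·17 = 9.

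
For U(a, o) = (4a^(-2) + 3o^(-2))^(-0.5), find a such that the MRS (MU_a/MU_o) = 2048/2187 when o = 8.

For CES with ρ = -2, MRS = (4/3)·(o/a)^3.
Setting (4/3)·(8/a)^3 = 2048/2187 gives (8/a)^3 = 512/729, so 8/a = 8/9 and a = 9.

a = 9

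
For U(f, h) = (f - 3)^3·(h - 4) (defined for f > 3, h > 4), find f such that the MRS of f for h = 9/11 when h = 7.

MU_f = 3·(f−3)^2·(h−4), MU_h = (f−3)^3.
MRS = (3/1)·(h−4)/(f−3).
Substitute h = 7: MRS = 9/(f − 3). Setting this equal to 9/11 gives f − 3 = 9/(9/11) = 11, so f = 14.

f = 14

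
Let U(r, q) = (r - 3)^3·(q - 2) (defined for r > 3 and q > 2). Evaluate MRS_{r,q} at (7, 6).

MRS = 3

MU_r = 3·(r−3)^2·(q−2), MU_q = (r−3)^3.
MRS = (3/1)·(q−2)/(r−3).
At (7, 6): MRS = 3.
So at (7, 6) the consumer would give up 3 units of q for one more unit of r.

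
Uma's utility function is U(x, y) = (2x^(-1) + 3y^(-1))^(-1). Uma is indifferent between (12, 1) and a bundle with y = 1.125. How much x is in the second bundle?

x = 4

U depends on (x, y) only through S = 2x^(-1) + 3y^(-1), so equal utility means equal S. At (12, 1): S = 19/6.
With y = 1.125: 3·1.125^(-1) = 8/3, so 2x^(-1) = 19/6 − 8/3 = 0.5, i.e. x^(-1) = 0.25.
Hence x = 1/0.25 = 4.
Check: U(4, 1.125) = 0.3158.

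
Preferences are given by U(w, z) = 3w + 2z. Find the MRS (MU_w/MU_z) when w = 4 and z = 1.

MU_w = 3, MU_z = 2, so MRS = 3/2 = 1.5 at every bundle.
At (4, 1): MRS = 1.5.
That is, one extra unit of w is worth 1.5 units of z at the margin.

MRS = 1.5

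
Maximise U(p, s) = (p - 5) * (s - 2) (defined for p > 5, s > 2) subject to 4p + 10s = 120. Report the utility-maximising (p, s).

p* = 15, s* = 6

MU_p = (s−2), MU_s = (p−5).
MRS = (s−2)/(p−5).
Tangency: set MRS = p_p/p_s = 4/10 = 0.4.
So (s − 2)/(p − 5) = 0.4, i.e. (s − 2) = 0.4·(p − 5).
Rewrite the budget in excess-of-subsistence terms: 4·(p − 5) + 10·(s − 2) = 120 − 4·5 − 10·2 = 80.
Substituting, 8·(p − 5) = 80, so p − 5 = 10 and p* = 15.
Then s − 2 = 0.4·10 = 4, so s* = 6.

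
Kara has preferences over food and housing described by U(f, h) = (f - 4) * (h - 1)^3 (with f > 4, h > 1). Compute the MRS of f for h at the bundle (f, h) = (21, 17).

MU_f = (h−1)^3, MU_h = 3·(f−4)·(h−1)^2.
MRS = (1/3)·(h−1)/(f−4).
At (21, 17): MRS = 16/51.
So at (21, 17) the consumer would give up 16/51 units of h for one more unit of f.

MRS = 16/51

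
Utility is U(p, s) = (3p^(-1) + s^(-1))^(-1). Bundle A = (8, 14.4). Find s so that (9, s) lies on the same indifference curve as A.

s = 9

U depends on (p, s) only through S = 3p^(-1) + s^(-1), so equal utility means equal S. At (8, 14.4): S = 4/9.
With p = 9: 3·9^(-1) = 1/3, so s^(-1) = 4/9 − 1/3 = 1/9.
Hence s = 1/(1/9) = 9.
Check: U(9, 9) = 2.25.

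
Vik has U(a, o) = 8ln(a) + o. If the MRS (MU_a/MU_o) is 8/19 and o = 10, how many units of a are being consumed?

a = 19

MU_a = 8/a, MU_o = 1.
MRS = 8/a ÷ 1.
MRS depends only on a: 8/a = 8/19 ⇒ a = 8/(8/19) = 19.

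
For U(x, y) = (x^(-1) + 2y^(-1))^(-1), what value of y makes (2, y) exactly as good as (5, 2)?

y = 20/7

U depends on (x, y) only through S = x^(-1) + 2y^(-1), so equal utility means equal S. At (5, 2): S = 1.2.
With x = 2: 2^(-1) = 0.5, so 2y^(-1) = 1.2 − 0.5 = 0.7, i.e. y^(-1) = 0.35.
Hence y = 1/0.35 = 20/7.
Check: U(2, 20/7) = 0.8333.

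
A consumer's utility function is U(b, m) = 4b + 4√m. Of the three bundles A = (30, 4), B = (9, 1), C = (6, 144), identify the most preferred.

Bundle A

Evaluate utility at each bundle:
U(A) = 128.000.
U(B) = 40.000.
U(C) = 72.000.
Highest utility is A, so A ≻ C ≻ B.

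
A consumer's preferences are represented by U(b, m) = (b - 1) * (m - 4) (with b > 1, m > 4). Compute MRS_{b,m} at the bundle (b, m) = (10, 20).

MRS = 16/9

MU_b = (m−4), MU_m = (b−1).
MRS = (m−4)/(b−1).
At (10, 20): MRS = 16/9.
So at (10, 20) the consumer would give up 16/9 units of m for one more unit of b.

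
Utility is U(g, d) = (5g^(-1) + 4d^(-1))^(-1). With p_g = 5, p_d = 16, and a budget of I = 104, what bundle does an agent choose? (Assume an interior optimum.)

For CES with ρ = -1, MRS = (5/4)·(d/g)^2.
Tangency: set MRS = p_g/p_d = 5/16.
So (d/g)^2 = 0.25; taking the square root, d/g = 0.5, i.e. d = 0.5·g.
Substitute into the budget 5·g + 16·d = 104: 13·g = 104, so g* = 8 and d* = 0.5·8 = 4.

g* = 8, d* = 4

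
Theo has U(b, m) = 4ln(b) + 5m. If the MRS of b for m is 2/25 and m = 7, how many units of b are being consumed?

b = 10

MU_b = 4/b, MU_m = 5.
MRS = 4/b ÷ 5.
MRS depends only on b: 0.8/b = 2/25 ⇒ b = 0.8/(2/25) = 10.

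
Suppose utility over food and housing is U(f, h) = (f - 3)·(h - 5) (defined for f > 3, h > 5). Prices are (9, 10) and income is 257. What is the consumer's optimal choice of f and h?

f* = 13, h* = 14

MU_f = (h−5), MU_h = (f−3).
MRS = (h−5)/(f−3).
Tangency: set MRS = p_f/p_h = 9/10 = 0.9.
So (h − 5)/(f − 3) = 0.9, i.e. (h − 5) = 0.9·(f − 3).
Rewrite the budget in excess-of-subsistence terms: 9·(f − 3) + 10·(h − 5) = 257 − 9·3 − 10·5 = 180.
Substituting, 18·(f − 3) = 180, so f − 3 = 10 and f* = 13.
Then h − 5 = 0.9·10 = 9, so h* = 14.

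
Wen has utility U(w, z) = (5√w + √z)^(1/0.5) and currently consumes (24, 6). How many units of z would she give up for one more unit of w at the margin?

MRS = 2.5

For CES with ρ = 0.5, MRS = (5/1)·√(z/w).
At (24, 6): MRS = 2.5.
The indifference curve has slope −2.5 at this bundle.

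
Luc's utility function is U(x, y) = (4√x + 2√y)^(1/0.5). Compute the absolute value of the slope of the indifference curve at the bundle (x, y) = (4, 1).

MRS = 1

For CES with ρ = 0.5, MRS = (4/2)·√(y/x).
At (4, 1): MRS = 1.
The indifference curve has slope −1 at this bundle.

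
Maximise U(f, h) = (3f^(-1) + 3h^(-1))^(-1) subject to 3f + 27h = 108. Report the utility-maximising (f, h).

f* = 9, h* = 3

For CES with ρ = -1, MRS = (h/f)^2.
Tangency: set MRS = p_f/p_h = 3/27 = 1/9.
So (h/f)^2 = 1/9; taking the square root, h/f = 1/3, i.e. h = (1/3)·f.
Substitute into the budget 3·f + 27·h = 108: 12·f = 108, so f* = 9 and h* = (1/3)·9 = 3.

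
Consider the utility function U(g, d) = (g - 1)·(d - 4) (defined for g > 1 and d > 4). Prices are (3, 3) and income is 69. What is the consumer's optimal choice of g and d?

MU_g = (d−4), MU_d = (g−1).
MRS = (d−4)/(g−1).
Tangency: set MRS = p_g/p_d = 3/3 = 1.
So (d − 4)/(g − 1) = 1, i.e. (d − 4) = (g − 1).
Rewrite the budget in excess-of-subsistence terms: 3·(g − 1) + 3·(d − 4) = 69 − 3·1 − 3·4 = 54.
Substituting, 6·(g − 1) = 54, so g − 1 = 9 and g* = 10.
Then d − 4 = 9, so d* = 13.

g* = 10, d* = 13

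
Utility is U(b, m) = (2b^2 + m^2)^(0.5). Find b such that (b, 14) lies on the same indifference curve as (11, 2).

U depends on (b, m) only through S = 2b^2 + m^2, so equal utility means equal S. At (11, 2): S = 246.
With m = 14: 14^2 = 196, so 2b^2 = 246 − 196 = 50, i.e. b^2 = 25.
Hence b = √25 = 5.
Check: U(5, 14) = 15.6844.

b = 5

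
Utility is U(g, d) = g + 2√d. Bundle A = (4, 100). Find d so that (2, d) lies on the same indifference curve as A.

U(4, 100) = 24.
Set U(2, d) = 24 and solve.
With g = 2: 2√d = 24 − 2 = 22, so √d = 11 and d = 121.
Check: U(2, 121) = 24.

d = 121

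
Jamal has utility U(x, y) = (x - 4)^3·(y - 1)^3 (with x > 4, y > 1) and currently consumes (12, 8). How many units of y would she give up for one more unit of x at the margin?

MU_x = 3·(x−4)^2·(y−1)^3, MU_y = 3·(x−4)^3·(y−1)^2.
MRS = (y−1)/(x−4).
At (12, 8): MRS = 0.875.
So at (12, 8) the consumer would give up 0.875 units of y for one more unit of x.

MRS = 0.875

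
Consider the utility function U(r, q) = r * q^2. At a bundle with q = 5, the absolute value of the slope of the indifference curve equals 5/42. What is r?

MU_r = q^2 and MU_q = 2·r·q.
MRS = MU_r/MU_q = (1/2)·q/r.
Substitute q = 5: MRS = 2.5/r. Setting 2.5/r = 5/42 gives r = 2.5/(5/42) = 21.

r = 21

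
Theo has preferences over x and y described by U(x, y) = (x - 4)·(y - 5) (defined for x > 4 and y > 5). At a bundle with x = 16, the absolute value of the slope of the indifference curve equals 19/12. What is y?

y = 24

MU_x = (y−5), MU_y = (x−4).
MRS = (y−5)/(x−4).
Substitute x = 16: MRS = (y − 5)/12. Setting this equal to 19/12 gives y − 5 = (19/12)·12 = 19, so y = 24.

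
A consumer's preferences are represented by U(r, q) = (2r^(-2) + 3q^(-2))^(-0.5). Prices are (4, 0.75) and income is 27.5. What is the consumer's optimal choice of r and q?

r* = 5, q* = 10

For CES with ρ = -2, MRS = (2/3)·(q/r)^3.
Tangency: set MRS = p_r/p_q = 4/0.75 = 16/3.
So (q/r)^3 = 8; taking the cube root, q/r = 2, i.e. q = 2·r.
Substitute into the budget 4·r + 0.75·q = 27.5: 5.5·r = 27.5, so r* = 5 and q* = 2·5 = 10.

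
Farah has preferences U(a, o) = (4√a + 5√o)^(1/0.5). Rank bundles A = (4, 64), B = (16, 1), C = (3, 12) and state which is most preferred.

Evaluate utility at each bundle:
U(A) = 2304.000.
U(B) = 441.000.
U(C) = 588.000.
Highest utility is A, so A ≻ C ≻ B.

Bundle A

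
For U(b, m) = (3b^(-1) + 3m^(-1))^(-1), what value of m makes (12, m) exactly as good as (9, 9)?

m = 7.2

U depends on (b, m) only through S = 3b^(-1) + 3m^(-1), so equal utility means equal S. At (9, 9): S = 2/3.
With b = 12: 3·12^(-1) = 0.25, so 3m^(-1) = 2/3 − 0.25 = 5/12, i.e. m^(-1) = 5/36.
Hence m = 1/(5/36) = 7.2.
Check: U(12, 7.2) = 1.5.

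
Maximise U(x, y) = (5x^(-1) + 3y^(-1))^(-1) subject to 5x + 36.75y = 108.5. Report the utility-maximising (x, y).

x* = 7, y* = 2

For CES with ρ = -1, MRS = (5/3)·(y/x)^2.
Tangency: set MRS = p_x/p_y = 5/36.75 = 20/147.
So (y/x)^2 = 4/49; taking the square root, y/x = 2/7, i.e. y = (2/7)·x.
Substitute into the budget 5·x + 36.75·y = 108.5: 15.5·x = 108.5, so x* = 7 and y* = (2/7)·7 = 2.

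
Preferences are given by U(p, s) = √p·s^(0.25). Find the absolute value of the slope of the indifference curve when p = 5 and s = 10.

MU_p = 0.5·p^(-0.5)·s^(0.25) and MU_s = 0.25·√p·s^(-0.75).
MRS = MU_p/MU_s = (2)·s/p.
At (5, 10): MRS = 4.
That is, one extra unit of p is worth 4 units of s at the margin.

MRS = 4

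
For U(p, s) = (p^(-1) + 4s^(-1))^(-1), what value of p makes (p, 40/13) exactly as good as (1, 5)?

p = 2

U depends on (p, s) only through S = p^(-1) + 4s^(-1), so equal utility means equal S. At (1, 5): S = 1.8.
With s = 40/13: 4·(40/13)^(-1) = 1.3, so p^(-1) = 1.8 − 1.3 = 0.5.
Hence p = 1/0.5 = 2.
Check: U(2, 40/13) = 0.5556.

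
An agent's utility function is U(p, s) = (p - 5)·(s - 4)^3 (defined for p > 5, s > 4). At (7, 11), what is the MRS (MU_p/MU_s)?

MRS = 7/6

MU_p = (s−4)^3, MU_s = 3·(p−5)·(s−4)^2.
MRS = (1/3)·(s−4)/(p−5).
At (7, 11): MRS = 7/6.
The indifference curve has slope −7/6 at this bundle.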